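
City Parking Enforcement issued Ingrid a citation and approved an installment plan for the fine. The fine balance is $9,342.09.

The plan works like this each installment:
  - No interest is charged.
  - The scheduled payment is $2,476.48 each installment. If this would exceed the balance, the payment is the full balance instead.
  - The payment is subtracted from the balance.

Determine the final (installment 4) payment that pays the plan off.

Installment 1: opening $9,342.09; payment $2,476.48; balance $6,865.61
Installment 2: opening $6,865.61; payment $2,476.48; balance $4,389.13
Installment 3: opening $4,389.13; payment $2,476.48; balance $1,912.65
Installment 4: opening $1,912.65; payment $1,912.65; balance $0.00

$1,912.65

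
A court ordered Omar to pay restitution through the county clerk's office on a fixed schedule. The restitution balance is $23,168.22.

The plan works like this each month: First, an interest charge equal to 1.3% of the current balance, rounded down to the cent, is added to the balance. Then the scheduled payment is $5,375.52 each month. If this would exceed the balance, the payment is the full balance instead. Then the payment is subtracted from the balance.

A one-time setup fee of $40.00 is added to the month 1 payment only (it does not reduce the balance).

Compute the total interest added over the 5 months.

$837.62

Month 1: opening $23,168.22; interest $301.18 → $23,469.40; payment $5,375.52 (+ $40.00 fee); balance $18,093.88
Month 2: opening $18,093.88; interest $235.22 → $18,329.10; payment $5,375.52; balance $12,953.58
Month 3: opening $12,953.58; interest $168.39 → $13,121.97; payment $5,375.52; balance $7,746.45
Month 4: opening $7,746.45; interest $100.70 → $7,847.15; payment $5,375.52; balance $2,471.63
Month 5: opening $2,471.63; interest $32.13 → $2,503.76; payment $2,503.76; balance $0.00
Total interest: $301.18 + $235.22 + $168.39 + $100.70 + $32.13 = $837.62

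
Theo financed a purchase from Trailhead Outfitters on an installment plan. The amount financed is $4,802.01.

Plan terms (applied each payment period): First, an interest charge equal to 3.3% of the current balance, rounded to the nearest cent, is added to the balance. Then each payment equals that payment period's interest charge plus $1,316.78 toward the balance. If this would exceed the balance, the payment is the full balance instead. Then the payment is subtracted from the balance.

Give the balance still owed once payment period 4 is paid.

$0.00

Payment period 1: opening $4,802.01; interest $158.47 → $4,960.48; payment $1,475.25; balance $3,485.23
Payment period 2: opening $3,485.23; interest $115.01 → $3,600.24; payment $1,431.79; balance $2,168.45
Payment period 3: opening $2,168.45; interest $71.56 → $2,240.01; payment $1,388.34; balance $851.67
Payment period 4: opening $851.67; interest $28.11 → $879.78; payment $879.78; balance $0.00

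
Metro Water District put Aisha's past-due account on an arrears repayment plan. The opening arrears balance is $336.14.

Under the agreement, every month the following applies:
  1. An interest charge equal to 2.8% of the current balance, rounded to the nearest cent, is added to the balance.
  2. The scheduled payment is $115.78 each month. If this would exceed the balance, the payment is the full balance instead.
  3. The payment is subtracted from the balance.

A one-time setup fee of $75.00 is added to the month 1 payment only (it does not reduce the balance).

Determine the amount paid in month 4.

$8.23

# | Opening | Interest | Payment | Fee | End bal
1 | $336.14 | $9.41 | $115.78 | $75.00 | $229.77
2 | $229.77 | $6.43 | $115.78 | — | $120.42
3 | $120.42 | $3.37 | $115.78 | — | $8.01
4 | $8.01 | $0.22 | $8.23 | — | $0.00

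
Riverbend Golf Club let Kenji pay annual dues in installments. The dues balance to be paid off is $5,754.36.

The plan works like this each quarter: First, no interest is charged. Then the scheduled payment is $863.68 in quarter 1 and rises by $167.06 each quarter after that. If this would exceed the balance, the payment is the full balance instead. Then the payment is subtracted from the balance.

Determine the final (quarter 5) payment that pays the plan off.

# | Opening | Payment | End bal
1 | $5,754.36 | $863.68 | $4,890.68
2 | $4,890.68 | $1,030.74 | $3,859.94
3 | $3,859.94 | $1,197.80 | $2,662.14
4 | $2,662.14 | $1,364.86 | $1,297.28
5 | $1,297.28 | $1,297.28 | $0.00

$1,297.28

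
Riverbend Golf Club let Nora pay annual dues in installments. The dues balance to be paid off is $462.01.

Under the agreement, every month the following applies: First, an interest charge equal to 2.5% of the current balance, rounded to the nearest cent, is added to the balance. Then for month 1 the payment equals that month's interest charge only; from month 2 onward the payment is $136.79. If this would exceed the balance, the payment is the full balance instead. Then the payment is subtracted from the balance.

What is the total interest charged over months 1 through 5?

Month 1: $462.01 +$11.55 interest = $473.56; pay $11.55 → $462.01
Month 2: $462.01 +$11.55 interest = $473.56; pay $136.79 → $336.77
Month 3: $336.77 +$8.42 interest = $345.19; pay $136.79 → $208.40
Month 4: $208.40 +$5.21 interest = $213.61; pay $136.79 → $76.82
Month 5: $76.82 +$1.92 interest = $78.74; pay $78.74 → $0.00
Total interest: $11.55 + $11.55 + $8.42 + $5.21 + $1.92 = $38.65

$38.65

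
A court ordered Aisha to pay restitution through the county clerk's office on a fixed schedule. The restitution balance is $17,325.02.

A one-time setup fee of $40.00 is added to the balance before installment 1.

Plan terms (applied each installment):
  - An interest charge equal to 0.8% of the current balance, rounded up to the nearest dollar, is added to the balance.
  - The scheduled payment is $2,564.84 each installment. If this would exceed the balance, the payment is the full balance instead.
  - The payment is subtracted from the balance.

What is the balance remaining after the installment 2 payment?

Installment 1: $17,365.02 +$139.00 interest = $17,504.02; pay $2,564.84 → $14,939.18
Installment 2: $14,939.18 +$120.00 interest = $15,059.18; pay $2,564.84 → $12,494.34

$12,494.34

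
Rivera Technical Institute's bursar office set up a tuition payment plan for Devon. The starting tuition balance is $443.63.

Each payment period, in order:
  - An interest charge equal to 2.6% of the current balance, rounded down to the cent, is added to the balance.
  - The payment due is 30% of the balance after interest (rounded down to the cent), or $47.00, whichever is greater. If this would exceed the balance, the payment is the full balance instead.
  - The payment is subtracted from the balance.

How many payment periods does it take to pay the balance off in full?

7

# | Opening | Interest | Payment | End bal
1 | $443.63 | $11.53 | $136.54 | $318.62
2 | $318.62 | $8.28 | $98.07 | $228.83
3 | $228.83 | $5.94 | $70.43 | $164.34
4 | $164.34 | $4.27 | $50.58 | $118.03
5 | $118.03 | $3.06 | $47.00 | $74.09
6 | $74.09 | $1.92 | $47.00 | $29.01
7 | $29.01 | $0.75 | $29.76 | $0.00
Balance reaches $0.00 in payment period 7.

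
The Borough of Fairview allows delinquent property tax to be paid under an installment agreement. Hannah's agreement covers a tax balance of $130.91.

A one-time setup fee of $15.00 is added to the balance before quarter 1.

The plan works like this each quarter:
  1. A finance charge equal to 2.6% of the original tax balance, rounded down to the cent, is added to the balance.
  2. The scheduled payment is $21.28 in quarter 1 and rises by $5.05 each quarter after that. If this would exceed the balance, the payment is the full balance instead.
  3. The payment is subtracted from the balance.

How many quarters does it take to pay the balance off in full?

Quarter 1: $145.91 +$3.40 interest = $149.31; pay $21.28 → $128.03
Quarter 2: $128.03 +$3.40 interest = $131.43; pay $26.33 → $105.10
Quarter 3: $105.10 +$3.40 interest = $108.50; pay $31.38 → $77.12
Quarter 4: $77.12 +$3.40 interest = $80.52; pay $36.43 → $44.09
Quarter 5: $44.09 +$3.40 interest = $47.49; pay $41.48 → $6.01
Quarter 6: $6.01 +$3.40 interest = $9.41; pay $9.41 → $0.00
Balance reaches $0.00 in quarter 6.

6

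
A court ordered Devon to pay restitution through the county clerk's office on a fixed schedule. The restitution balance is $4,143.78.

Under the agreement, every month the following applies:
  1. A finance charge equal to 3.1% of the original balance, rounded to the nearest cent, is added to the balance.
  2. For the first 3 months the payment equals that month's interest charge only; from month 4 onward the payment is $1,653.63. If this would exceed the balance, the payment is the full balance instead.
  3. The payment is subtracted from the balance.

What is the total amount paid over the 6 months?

Month 1: opening $4,143.78; interest $128.46 → $4,272.24; payment $128.46; balance $4,143.78
Month 2: opening $4,143.78; interest $128.46 → $4,272.24; payment $128.46; balance $4,143.78
Month 3: opening $4,143.78; interest $128.46 → $4,272.24; payment $128.46; balance $4,143.78
Month 4: opening $4,143.78; interest $128.46 → $4,272.24; payment $1,653.63; balance $2,618.61
Month 5: opening $2,618.61; interest $128.46 → $2,747.07; payment $1,653.63; balance $1,093.44
Month 6: opening $1,093.44; interest $128.46 → $1,221.90; payment $1,221.90; balance $0.00
Total paid: $4,914.54

$4,914.54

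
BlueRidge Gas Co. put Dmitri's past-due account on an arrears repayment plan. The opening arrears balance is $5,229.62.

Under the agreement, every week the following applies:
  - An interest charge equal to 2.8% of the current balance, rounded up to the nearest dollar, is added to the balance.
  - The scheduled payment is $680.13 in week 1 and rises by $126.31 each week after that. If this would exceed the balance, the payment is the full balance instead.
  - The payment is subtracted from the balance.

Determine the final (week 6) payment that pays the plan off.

$1,142.87

# | Opening | Interest | Payment | End bal
1 | $5,229.62 | $147.00 | $680.13 | $4,696.49
2 | $4,696.49 | $132.00 | $806.44 | $4,022.05
3 | $4,022.05 | $113.00 | $932.75 | $3,202.30
4 | $3,202.30 | $90.00 | $1,059.06 | $2,233.24
5 | $2,233.24 | $63.00 | $1,185.37 | $1,110.87
6 | $1,110.87 | $32.00 | $1,142.87 | $0.00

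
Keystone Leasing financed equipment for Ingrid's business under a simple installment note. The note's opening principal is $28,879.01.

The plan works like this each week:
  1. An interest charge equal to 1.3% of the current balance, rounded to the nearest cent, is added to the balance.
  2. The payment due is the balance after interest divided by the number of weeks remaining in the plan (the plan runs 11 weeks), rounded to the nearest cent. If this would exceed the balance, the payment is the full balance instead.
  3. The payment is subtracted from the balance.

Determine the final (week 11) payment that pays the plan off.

# | Opening | Interest | Payment | End bal
1 | $28,879.01 | $375.43 | $2,659.49 | $26,594.95
2 | $26,594.95 | $345.73 | $2,694.07 | $24,246.61
3 | $24,246.61 | $315.21 | $2,729.09 | $21,832.73
4 | $21,832.73 | $283.83 | $2,764.57 | $19,351.99
5 | $19,351.99 | $251.58 | $2,800.51 | $16,803.06
6 | $16,803.06 | $218.44 | $2,836.92 | $14,184.58
7 | $14,184.58 | $184.40 | $2,873.80 | $11,495.18
8 | $11,495.18 | $149.44 | $2,911.16 | $8,733.46
9 | $8,733.46 | $113.53 | $2,949.00 | $5,897.99
10 | $5,897.99 | $76.67 | $2,987.33 | $2,987.33
11 | $2,987.33 | $38.84 | $3,026.17 | $0.00

$3,026.17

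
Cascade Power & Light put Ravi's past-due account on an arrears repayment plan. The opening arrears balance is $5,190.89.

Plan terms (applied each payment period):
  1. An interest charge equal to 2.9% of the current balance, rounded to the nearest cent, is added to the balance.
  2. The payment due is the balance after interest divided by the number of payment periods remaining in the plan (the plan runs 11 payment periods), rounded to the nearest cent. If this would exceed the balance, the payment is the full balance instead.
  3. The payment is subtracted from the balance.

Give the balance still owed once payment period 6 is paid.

Payment period 1: opening $5,190.89; interest $150.54 → $5,341.43; payment $485.58; balance $4,855.85
Payment period 2: opening $4,855.85; interest $140.82 → $4,996.67; payment $499.67; balance $4,497.00
Payment period 3: opening $4,497.00; interest $130.41 → $4,627.41; payment $514.16; balance $4,113.25
Payment period 4: opening $4,113.25; interest $119.28 → $4,232.53; payment $529.07; balance $3,703.46
Payment period 5: opening $3,703.46; interest $107.40 → $3,810.86; payment $544.41; balance $3,266.45
Payment period 6: opening $3,266.45; interest $94.73 → $3,361.18; payment $560.20; balance $2,800.98

$2,800.98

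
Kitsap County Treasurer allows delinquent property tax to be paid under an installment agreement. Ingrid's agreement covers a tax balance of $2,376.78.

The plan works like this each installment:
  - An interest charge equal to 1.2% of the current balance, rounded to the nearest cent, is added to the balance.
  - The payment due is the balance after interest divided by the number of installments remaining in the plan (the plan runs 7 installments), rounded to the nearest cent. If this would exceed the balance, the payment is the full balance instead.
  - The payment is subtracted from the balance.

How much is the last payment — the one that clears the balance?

$369.11

Installment 1: opening $2,376.78; interest $28.52 → $2,405.30; payment $343.61; balance $2,061.69
Installment 2: opening $2,061.69; interest $24.74 → $2,086.43; payment $347.74; balance $1,738.69
Installment 3: opening $1,738.69; interest $20.86 → $1,759.55; payment $351.91; balance $1,407.64
Installment 4: opening $1,407.64; interest $16.89 → $1,424.53; payment $356.13; balance $1,068.40
Installment 5: opening $1,068.40; interest $12.82 → $1,081.22; payment $360.41; balance $720.81
Installment 6: opening $720.81; interest $8.65 → $729.46; payment $364.73; balance $364.73
Installment 7: opening $364.73; interest $4.38 → $369.11; payment $369.11; balance $0.00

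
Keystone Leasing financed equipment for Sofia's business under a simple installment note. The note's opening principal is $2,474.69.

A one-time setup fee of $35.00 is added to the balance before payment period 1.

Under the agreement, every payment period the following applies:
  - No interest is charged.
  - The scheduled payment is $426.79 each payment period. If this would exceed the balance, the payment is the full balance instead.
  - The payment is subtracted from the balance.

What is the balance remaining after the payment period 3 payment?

$1,229.32

# | Opening | Payment | End bal
1 | $2,509.69 | $426.79 | $2,082.90
2 | $2,082.90 | $426.79 | $1,656.11
3 | $1,656.11 | $426.79 | $1,229.32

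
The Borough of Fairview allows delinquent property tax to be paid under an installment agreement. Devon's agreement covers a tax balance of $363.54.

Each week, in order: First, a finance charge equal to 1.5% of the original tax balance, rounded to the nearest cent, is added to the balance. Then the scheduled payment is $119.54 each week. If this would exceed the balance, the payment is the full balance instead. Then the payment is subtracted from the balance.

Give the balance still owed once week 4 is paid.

$0.00

Week 1: opening $363.54; interest $5.45 → $368.99; payment $119.54; balance $249.45
Week 2: opening $249.45; interest $5.45 → $254.90; payment $119.54; balance $135.36
Week 3: opening $135.36; interest $5.45 → $140.81; payment $119.54; balance $21.27
Week 4: opening $21.27; interest $5.45 → $26.72; payment $26.72; balance $0.00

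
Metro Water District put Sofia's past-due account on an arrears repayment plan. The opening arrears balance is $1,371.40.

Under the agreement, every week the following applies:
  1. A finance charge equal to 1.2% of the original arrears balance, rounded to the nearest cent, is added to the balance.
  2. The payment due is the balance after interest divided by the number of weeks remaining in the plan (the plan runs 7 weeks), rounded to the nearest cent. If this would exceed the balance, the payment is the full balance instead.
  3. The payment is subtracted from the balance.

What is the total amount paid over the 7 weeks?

Week 1: opening $1,371.40; interest $16.46 → $1,387.86; payment $198.27; balance $1,189.59
Week 2: opening $1,189.59; interest $16.46 → $1,206.05; payment $201.01; balance $1,005.04
Week 3: opening $1,005.04; interest $16.46 → $1,021.50; payment $204.30; balance $817.20
Week 4: opening $817.20; interest $16.46 → $833.66; payment $208.42; balance $625.24
Week 5: opening $625.24; interest $16.46 → $641.70; payment $213.90; balance $427.80
Week 6: opening $427.80; interest $16.46 → $444.26; payment $222.13; balance $222.13
Week 7: opening $222.13; interest $16.46 → $238.59; payment $238.59; balance $0.00
Total paid: $1,486.62

$1,486.62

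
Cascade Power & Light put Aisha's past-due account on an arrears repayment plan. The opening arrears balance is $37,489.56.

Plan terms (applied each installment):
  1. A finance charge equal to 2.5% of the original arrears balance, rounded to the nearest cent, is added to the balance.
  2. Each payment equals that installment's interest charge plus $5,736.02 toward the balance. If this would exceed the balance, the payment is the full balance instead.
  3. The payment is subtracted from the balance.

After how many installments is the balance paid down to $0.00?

Installment 1: $37,489.56 +$937.24 interest = $38,426.80; pay $6,673.26 → $31,753.54
Installment 2: $31,753.54 +$937.24 interest = $32,690.78; pay $6,673.26 → $26,017.52
Installment 3: $26,017.52 +$937.24 interest = $26,954.76; pay $6,673.26 → $20,281.50
Installment 4: $20,281.50 +$937.24 interest = $21,218.74; pay $6,673.26 → $14,545.48
Installment 5: $14,545.48 +$937.24 interest = $15,482.72; pay $6,673.26 → $8,809.46
Installment 6: $8,809.46 +$937.24 interest = $9,746.70; pay $6,673.26 → $3,073.44
Installment 7: $3,073.44 +$937.24 interest = $4,010.68; pay $4,010.68 → $0.00
Balance reaches $0.00 in installment 7.

7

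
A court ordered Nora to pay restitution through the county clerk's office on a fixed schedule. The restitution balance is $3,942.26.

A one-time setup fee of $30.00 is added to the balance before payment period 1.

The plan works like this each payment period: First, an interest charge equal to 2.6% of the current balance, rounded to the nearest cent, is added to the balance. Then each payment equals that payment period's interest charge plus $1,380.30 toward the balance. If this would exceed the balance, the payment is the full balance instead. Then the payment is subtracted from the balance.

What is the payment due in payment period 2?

# | Opening | Interest | Payment | End bal
1 | $3,972.26 | $103.28 | $1,483.58 | $2,591.96
2 | $2,591.96 | $67.39 | $1,447.69 | $1,211.66

$1,447.69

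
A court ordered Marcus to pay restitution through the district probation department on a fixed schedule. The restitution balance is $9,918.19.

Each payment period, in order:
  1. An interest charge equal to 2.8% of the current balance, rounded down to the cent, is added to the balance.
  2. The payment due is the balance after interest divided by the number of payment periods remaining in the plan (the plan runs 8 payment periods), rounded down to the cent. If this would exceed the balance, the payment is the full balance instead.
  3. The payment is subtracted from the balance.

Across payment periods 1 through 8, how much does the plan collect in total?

# | Opening | Interest | Payment | End bal
1 | $9,918.19 | $277.70 | $1,274.48 | $8,921.41
2 | $8,921.41 | $249.79 | $1,310.17 | $7,861.03
3 | $7,861.03 | $220.10 | $1,346.85 | $6,734.28
4 | $6,734.28 | $188.55 | $1,384.56 | $5,538.27
5 | $5,538.27 | $155.07 | $1,423.33 | $4,270.01
6 | $4,270.01 | $119.56 | $1,463.19 | $2,926.38
7 | $2,926.38 | $81.93 | $1,504.15 | $1,504.16
8 | $1,504.16 | $42.11 | $1,546.27 | $0.00
Total paid: $11,253.00

$11,253.00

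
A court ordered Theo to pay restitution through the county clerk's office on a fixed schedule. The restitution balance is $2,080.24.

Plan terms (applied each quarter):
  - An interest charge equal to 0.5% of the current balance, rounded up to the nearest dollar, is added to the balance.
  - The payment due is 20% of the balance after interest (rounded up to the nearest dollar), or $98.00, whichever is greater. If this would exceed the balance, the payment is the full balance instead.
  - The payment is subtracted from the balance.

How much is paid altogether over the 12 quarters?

# | Opening | Interest | Payment | End bal
1 | $2,080.24 | $11.00 | $419.00 | $1,672.24
2 | $1,672.24 | $9.00 | $337.00 | $1,344.24
3 | $1,344.24 | $7.00 | $271.00 | $1,080.24
4 | $1,080.24 | $6.00 | $218.00 | $868.24
5 | $868.24 | $5.00 | $175.00 | $698.24
6 | $698.24 | $4.00 | $141.00 | $561.24
7 | $561.24 | $3.00 | $113.00 | $451.24
8 | $451.24 | $3.00 | $98.00 | $356.24
9 | $356.24 | $2.00 | $98.00 | $260.24
10 | $260.24 | $2.00 | $98.00 | $164.24
11 | $164.24 | $1.00 | $98.00 | $67.24
12 | $67.24 | $1.00 | $68.24 | $0.00
Total paid: $2,134.24

$2,134.24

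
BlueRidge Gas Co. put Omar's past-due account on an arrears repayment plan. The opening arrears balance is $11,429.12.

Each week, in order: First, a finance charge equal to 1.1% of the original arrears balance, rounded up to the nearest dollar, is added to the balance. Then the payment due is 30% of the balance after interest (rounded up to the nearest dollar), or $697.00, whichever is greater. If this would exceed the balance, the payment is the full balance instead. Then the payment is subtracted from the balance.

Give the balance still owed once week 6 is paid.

Week 1: $11,429.12 +$126.00 interest = $11,555.12; pay $3,467.00 → $8,088.12
Week 2: $8,088.12 +$126.00 interest = $8,214.12; pay $2,465.00 → $5,749.12
Week 3: $5,749.12 +$126.00 interest = $5,875.12; pay $1,763.00 → $4,112.12
Week 4: $4,112.12 +$126.00 interest = $4,238.12; pay $1,272.00 → $2,966.12
Week 5: $2,966.12 +$126.00 interest = $3,092.12; pay $928.00 → $2,164.12
Week 6: $2,164.12 +$126.00 interest = $2,290.12; pay $697.00 → $1,593.12

$1,593.12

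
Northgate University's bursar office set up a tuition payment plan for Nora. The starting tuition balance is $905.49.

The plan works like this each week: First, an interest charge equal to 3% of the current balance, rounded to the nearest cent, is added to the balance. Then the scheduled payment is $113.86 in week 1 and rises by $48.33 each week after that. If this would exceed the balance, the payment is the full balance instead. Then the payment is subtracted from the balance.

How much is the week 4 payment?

Week 1: $905.49 +$27.16 interest = $932.65; pay $113.86 → $818.79
Week 2: $818.79 +$24.56 interest = $843.35; pay $162.19 → $681.16
Week 3: $681.16 +$20.43 interest = $701.59; pay $210.52 → $491.07
Week 4: $491.07 +$14.73 interest = $505.80; pay $258.85 → $246.95

$258.85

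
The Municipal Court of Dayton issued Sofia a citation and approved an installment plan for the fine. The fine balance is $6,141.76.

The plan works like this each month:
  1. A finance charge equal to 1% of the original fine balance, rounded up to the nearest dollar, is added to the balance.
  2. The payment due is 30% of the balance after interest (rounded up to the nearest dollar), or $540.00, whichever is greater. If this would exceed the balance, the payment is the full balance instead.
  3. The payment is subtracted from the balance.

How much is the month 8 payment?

Month 1: $6,141.76 +$62.00 interest = $6,203.76; pay $1,862.00 → $4,341.76
Month 2: $4,341.76 +$62.00 interest = $4,403.76; pay $1,322.00 → $3,081.76
Month 3: $3,081.76 +$62.00 interest = $3,143.76; pay $944.00 → $2,199.76
Month 4: $2,199.76 +$62.00 interest = $2,261.76; pay $679.00 → $1,582.76
Month 5: $1,582.76 +$62.00 interest = $1,644.76; pay $540.00 → $1,104.76
Month 6: $1,104.76 +$62.00 interest = $1,166.76; pay $540.00 → $626.76
Month 7: $626.76 +$62.00 interest = $688.76; pay $540.00 → $148.76
Month 8: $148.76 +$62.00 interest = $210.76; pay $210.76 → $0.00

$210.76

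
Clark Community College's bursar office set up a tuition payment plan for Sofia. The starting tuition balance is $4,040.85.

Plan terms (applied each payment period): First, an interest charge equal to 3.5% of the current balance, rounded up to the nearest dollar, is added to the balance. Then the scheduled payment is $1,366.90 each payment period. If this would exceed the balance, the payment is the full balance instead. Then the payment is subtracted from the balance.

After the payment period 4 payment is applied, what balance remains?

# | Opening | Interest | Payment | End bal
1 | $4,040.85 | $142.00 | $1,366.90 | $2,815.95
2 | $2,815.95 | $99.00 | $1,366.90 | $1,548.05
3 | $1,548.05 | $55.00 | $1,366.90 | $236.15
4 | $236.15 | $9.00 | $245.15 | $0.00

$0.00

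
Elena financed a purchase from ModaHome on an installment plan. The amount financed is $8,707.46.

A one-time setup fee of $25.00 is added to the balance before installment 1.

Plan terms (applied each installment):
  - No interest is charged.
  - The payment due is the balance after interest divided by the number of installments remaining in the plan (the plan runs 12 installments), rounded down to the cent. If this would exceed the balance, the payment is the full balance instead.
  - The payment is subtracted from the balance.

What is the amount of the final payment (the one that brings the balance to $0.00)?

Installment 1: opening $8,732.46; payment $727.70; balance $8,004.76
Installment 2: opening $8,004.76; payment $727.70; balance $7,277.06
Installment 3: opening $7,277.06; payment $727.70; balance $6,549.36
Installment 4: opening $6,549.36; payment $727.70; balance $5,821.66
Installment 5: opening $5,821.66; payment $727.70; balance $5,093.96
Installment 6: opening $5,093.96; payment $727.70; balance $4,366.26
Installment 7: opening $4,366.26; payment $727.71; balance $3,638.55
Installment 8: opening $3,638.55; payment $727.71; balance $2,910.84
Installment 9: opening $2,910.84; payment $727.71; balance $2,183.13
Installment 10: opening $2,183.13; payment $727.71; balance $1,455.42
Installment 11: opening $1,455.42; payment $727.71; balance $727.71
Installment 12: opening $727.71; payment $727.71; balance $0.00

$727.71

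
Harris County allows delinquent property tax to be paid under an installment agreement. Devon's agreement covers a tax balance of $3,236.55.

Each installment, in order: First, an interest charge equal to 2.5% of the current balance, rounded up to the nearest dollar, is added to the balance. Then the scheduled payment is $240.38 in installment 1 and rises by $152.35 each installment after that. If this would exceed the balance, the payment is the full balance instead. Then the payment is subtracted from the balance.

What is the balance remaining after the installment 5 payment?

$839.15

Installment 1: opening $3,236.55; interest $81.00 → $3,317.55; payment $240.38; balance $3,077.17
Installment 2: opening $3,077.17; interest $77.00 → $3,154.17; payment $392.73; balance $2,761.44
Installment 3: opening $2,761.44; interest $70.00 → $2,831.44; payment $545.08; balance $2,286.36
Installment 4: opening $2,286.36; interest $58.00 → $2,344.36; payment $697.43; balance $1,646.93
Installment 5: opening $1,646.93; interest $42.00 → $1,688.93; payment $849.78; balance $839.15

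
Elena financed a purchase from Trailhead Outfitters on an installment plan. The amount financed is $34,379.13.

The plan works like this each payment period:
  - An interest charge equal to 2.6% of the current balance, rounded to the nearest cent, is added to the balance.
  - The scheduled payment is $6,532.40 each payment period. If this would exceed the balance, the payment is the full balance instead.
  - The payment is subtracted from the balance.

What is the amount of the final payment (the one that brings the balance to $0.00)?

Payment period 1: $34,379.13 +$893.86 interest = $35,272.99; pay $6,532.40 → $28,740.59
Payment period 2: $28,740.59 +$747.26 interest = $29,487.85; pay $6,532.40 → $22,955.45
Payment period 3: $22,955.45 +$596.84 interest = $23,552.29; pay $6,532.40 → $17,019.89
Payment period 4: $17,019.89 +$442.52 interest = $17,462.41; pay $6,532.40 → $10,930.01
Payment period 5: $10,930.01 +$284.18 interest = $11,214.19; pay $6,532.40 → $4,681.79
Payment period 6: $4,681.79 +$121.73 interest = $4,803.52; pay $4,803.52 → $0.00

$4,803.52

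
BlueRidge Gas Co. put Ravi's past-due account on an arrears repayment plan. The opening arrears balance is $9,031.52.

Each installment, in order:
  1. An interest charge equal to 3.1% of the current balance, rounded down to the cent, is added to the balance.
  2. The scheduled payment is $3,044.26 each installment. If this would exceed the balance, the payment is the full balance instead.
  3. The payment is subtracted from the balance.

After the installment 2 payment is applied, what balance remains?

$3,417.25

# | Opening | Interest | Payment | End bal
1 | $9,031.52 | $279.97 | $3,044.26 | $6,267.23
2 | $6,267.23 | $194.28 | $3,044.26 | $3,417.25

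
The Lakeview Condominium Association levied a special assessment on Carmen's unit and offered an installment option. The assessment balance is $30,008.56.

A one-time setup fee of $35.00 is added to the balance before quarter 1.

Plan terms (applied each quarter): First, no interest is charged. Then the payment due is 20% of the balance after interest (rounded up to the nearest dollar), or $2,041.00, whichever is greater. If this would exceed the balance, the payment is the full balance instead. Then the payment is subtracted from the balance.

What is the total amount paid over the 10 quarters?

$30,043.56

Quarter 1: opening $30,043.56; payment $6,009.00; balance $24,034.56
Quarter 2: opening $24,034.56; payment $4,807.00; balance $19,227.56
Quarter 3: opening $19,227.56; payment $3,846.00; balance $15,381.56
Quarter 4: opening $15,381.56; payment $3,077.00; balance $12,304.56
Quarter 5: opening $12,304.56; payment $2,461.00; balance $9,843.56
Quarter 6: opening $9,843.56; payment $2,041.00; balance $7,802.56
Quarter 7: opening $7,802.56; payment $2,041.00; balance $5,761.56
Quarter 8: opening $5,761.56; payment $2,041.00; balance $3,720.56
Quarter 9: opening $3,720.56; payment $2,041.00; balance $1,679.56
Quarter 10: opening $1,679.56; payment $1,679.56; balance $0.00
Total paid: $30,043.56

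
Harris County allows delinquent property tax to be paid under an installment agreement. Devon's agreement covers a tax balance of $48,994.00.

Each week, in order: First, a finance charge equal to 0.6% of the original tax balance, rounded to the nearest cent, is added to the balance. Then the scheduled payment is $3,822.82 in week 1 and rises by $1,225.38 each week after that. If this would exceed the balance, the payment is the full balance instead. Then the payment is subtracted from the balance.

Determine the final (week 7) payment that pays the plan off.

Week 1: opening $48,994.00; interest $293.96 → $49,287.96; payment $3,822.82; balance $45,465.14
Week 2: opening $45,465.14; interest $293.96 → $45,759.10; payment $5,048.20; balance $40,710.90
Week 3: opening $40,710.90; interest $293.96 → $41,004.86; payment $6,273.58; balance $34,731.28
Week 4: opening $34,731.28; interest $293.96 → $35,025.24; payment $7,498.96; balance $27,526.28
Week 5: opening $27,526.28; interest $293.96 → $27,820.24; payment $8,724.34; balance $19,095.90
Week 6: opening $19,095.90; interest $293.96 → $19,389.86; payment $9,949.72; balance $9,440.14
Week 7: opening $9,440.14; interest $293.96 → $9,734.10; payment $9,734.10; balance $0.00

$9,734.10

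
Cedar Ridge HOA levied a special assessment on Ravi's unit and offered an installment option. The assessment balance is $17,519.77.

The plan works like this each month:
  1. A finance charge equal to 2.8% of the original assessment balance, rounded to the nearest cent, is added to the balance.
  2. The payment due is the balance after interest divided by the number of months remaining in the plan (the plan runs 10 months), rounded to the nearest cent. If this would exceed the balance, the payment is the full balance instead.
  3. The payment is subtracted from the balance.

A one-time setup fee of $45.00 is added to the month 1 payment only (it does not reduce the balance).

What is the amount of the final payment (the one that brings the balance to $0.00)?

$3,188.78

Month 1: $17,519.77 +$490.55 interest = $18,010.32; pay $1,801.03 (+ $45.00 fee) → $16,209.29
Month 2: $16,209.29 +$490.55 interest = $16,699.84; pay $1,855.54 → $14,844.30
Month 3: $14,844.30 +$490.55 interest = $15,334.85; pay $1,916.86 → $13,417.99
Month 4: $13,417.99 +$490.55 interest = $13,908.54; pay $1,986.93 → $11,921.61
Month 5: $11,921.61 +$490.55 interest = $12,412.16; pay $2,068.69 → $10,343.47
Month 6: $10,343.47 +$490.55 interest = $10,834.02; pay $2,166.80 → $8,667.22
Month 7: $8,667.22 +$490.55 interest = $9,157.77; pay $2,289.44 → $6,868.33
Month 8: $6,868.33 +$490.55 interest = $7,358.88; pay $2,452.96 → $4,905.92
Month 9: $4,905.92 +$490.55 interest = $5,396.47; pay $2,698.24 → $2,698.23
Month 10: $2,698.23 +$490.55 interest = $3,188.78; pay $3,188.78 → $0.00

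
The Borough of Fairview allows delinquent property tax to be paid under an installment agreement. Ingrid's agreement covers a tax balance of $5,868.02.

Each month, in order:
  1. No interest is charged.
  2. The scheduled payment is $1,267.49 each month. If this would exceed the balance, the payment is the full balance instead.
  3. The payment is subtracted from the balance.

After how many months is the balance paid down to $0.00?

Month 1: opening $5,868.02; payment $1,267.49; balance $4,600.53
Month 2: opening $4,600.53; payment $1,267.49; balance $3,333.04
Month 3: opening $3,333.04; payment $1,267.49; balance $2,065.55
Month 4: opening $2,065.55; payment $1,267.49; balance $798.06
Month 5: opening $798.06; payment $798.06; balance $0.00
Balance reaches $0.00 in month 5.

5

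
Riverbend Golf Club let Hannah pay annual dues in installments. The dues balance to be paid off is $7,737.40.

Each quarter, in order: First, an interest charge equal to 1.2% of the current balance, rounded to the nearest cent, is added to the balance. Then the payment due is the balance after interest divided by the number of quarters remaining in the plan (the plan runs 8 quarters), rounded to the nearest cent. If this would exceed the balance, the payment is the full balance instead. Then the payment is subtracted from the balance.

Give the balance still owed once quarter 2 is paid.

Quarter 1: $7,737.40 +$92.85 interest = $7,830.25; pay $978.78 → $6,851.47
Quarter 2: $6,851.47 +$82.22 interest = $6,933.69; pay $990.53 → $5,943.16

$5,943.16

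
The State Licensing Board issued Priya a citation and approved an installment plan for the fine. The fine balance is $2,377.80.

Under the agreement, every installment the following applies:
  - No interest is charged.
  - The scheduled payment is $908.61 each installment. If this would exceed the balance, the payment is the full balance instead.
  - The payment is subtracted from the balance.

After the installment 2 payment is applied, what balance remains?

$560.58

Installment 1: $2,377.80 − $908.61 → $1,469.19
Installment 2: $1,469.19 − $908.61 → $560.58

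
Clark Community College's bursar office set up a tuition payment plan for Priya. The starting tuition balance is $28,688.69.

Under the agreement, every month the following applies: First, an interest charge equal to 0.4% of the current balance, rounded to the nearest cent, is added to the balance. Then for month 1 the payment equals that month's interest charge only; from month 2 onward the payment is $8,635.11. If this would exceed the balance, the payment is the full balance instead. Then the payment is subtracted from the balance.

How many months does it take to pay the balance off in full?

Month 1: opening $28,688.69; interest $114.75 → $28,803.44; payment $114.75; balance $28,688.69
Month 2: opening $28,688.69; interest $114.75 → $28,803.44; payment $8,635.11; balance $20,168.33
Month 3: opening $20,168.33; interest $80.67 → $20,249.00; payment $8,635.11; balance $11,613.89
Month 4: opening $11,613.89; interest $46.46 → $11,660.35; payment $8,635.11; balance $3,025.24
Month 5: opening $3,025.24; interest $12.10 → $3,037.34; payment $3,037.34; balance $0.00
Balance reaches $0.00 in month 5.

5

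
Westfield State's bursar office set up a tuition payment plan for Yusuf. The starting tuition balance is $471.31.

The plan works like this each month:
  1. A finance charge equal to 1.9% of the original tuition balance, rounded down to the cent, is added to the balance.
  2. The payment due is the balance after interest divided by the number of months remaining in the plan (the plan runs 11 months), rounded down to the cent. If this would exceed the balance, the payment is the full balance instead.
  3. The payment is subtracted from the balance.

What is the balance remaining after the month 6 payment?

Month 1: $471.31 +$8.95 interest = $480.26; pay $43.66 → $436.60
Month 2: $436.60 +$8.95 interest = $445.55; pay $44.55 → $401.00
Month 3: $401.00 +$8.95 interest = $409.95; pay $45.55 → $364.40
Month 4: $364.40 +$8.95 interest = $373.35; pay $46.66 → $326.69
Month 5: $326.69 +$8.95 interest = $335.64; pay $47.94 → $287.70
Month 6: $287.70 +$8.95 interest = $296.65; pay $49.44 → $247.21

$247.21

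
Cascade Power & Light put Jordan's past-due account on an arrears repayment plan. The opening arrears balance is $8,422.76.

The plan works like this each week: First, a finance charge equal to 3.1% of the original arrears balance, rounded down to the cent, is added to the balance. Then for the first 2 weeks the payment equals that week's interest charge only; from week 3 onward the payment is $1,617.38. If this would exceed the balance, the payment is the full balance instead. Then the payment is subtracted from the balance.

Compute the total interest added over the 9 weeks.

$2,349.90

# | Opening | Interest | Payment | End bal
1 | $8,422.76 | $261.10 | $261.10 | $8,422.76
2 | $8,422.76 | $261.10 | $261.10 | $8,422.76
3 | $8,422.76 | $261.10 | $1,617.38 | $7,066.48
4 | $7,066.48 | $261.10 | $1,617.38 | $5,710.20
5 | $5,710.20 | $261.10 | $1,617.38 | $4,353.92
6 | $4,353.92 | $261.10 | $1,617.38 | $2,997.64
7 | $2,997.64 | $261.10 | $1,617.38 | $1,641.36
8 | $1,641.36 | $261.10 | $1,617.38 | $285.08
9 | $285.08 | $261.10 | $546.18 | $0.00
Total interest: $261.10 + $261.10 + $261.10 + $261.10 + $261.10 + $261.10 + $261.10 + $261.10 + $261.10 = $2,349.90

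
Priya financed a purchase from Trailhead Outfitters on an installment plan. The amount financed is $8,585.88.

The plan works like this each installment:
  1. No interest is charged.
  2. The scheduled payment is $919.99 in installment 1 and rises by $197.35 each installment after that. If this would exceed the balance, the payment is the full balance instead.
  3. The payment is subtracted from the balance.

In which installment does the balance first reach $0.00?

7

# | Opening | Payment | End bal
1 | $8,585.88 | $919.99 | $7,665.89
2 | $7,665.89 | $1,117.34 | $6,548.55
3 | $6,548.55 | $1,314.69 | $5,233.86
4 | $5,233.86 | $1,512.04 | $3,721.82
5 | $3,721.82 | $1,709.39 | $2,012.43
6 | $2,012.43 | $1,906.74 | $105.69
7 | $105.69 | $105.69 | $0.00
Balance reaches $0.00 in installment 7.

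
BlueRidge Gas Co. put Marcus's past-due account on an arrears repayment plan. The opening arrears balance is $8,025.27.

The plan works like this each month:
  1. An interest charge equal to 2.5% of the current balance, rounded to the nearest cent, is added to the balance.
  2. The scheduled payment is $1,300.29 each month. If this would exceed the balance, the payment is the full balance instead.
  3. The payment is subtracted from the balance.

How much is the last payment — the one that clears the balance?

Month 1: $8,025.27 +$200.63 interest = $8,225.90; pay $1,300.29 → $6,925.61
Month 2: $6,925.61 +$173.14 interest = $7,098.75; pay $1,300.29 → $5,798.46
Month 3: $5,798.46 +$144.96 interest = $5,943.42; pay $1,300.29 → $4,643.13
Month 4: $4,643.13 +$116.08 interest = $4,759.21; pay $1,300.29 → $3,458.92
Month 5: $3,458.92 +$86.47 interest = $3,545.39; pay $1,300.29 → $2,245.10
Month 6: $2,245.10 +$56.13 interest = $2,301.23; pay $1,300.29 → $1,000.94
Month 7: $1,000.94 +$25.02 interest = $1,025.96; pay $1,025.96 → $0.00

$1,025.96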